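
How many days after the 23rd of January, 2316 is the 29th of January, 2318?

737

January 2316: 31 − 23 = 8 days remain.
Then 23 full months totalling 700 days.
January 1–29, 2318: 29 days.
Total: 8 + 700 + 29 = 737 days.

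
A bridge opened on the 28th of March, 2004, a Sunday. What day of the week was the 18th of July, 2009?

March 28, 2004 → March 28, 2005: 365 days.
March 28, 2005 → March 28, 2006: 365 days.
March 28, 2006 → March 28, 2007: 365 days.
March 28, 2007 → March 28, 2008: 366 days (2008 is a leap year).
March 28, 2008 → March 28, 2009: 365 days.
March 2009: 31 − 28 = 3 days remain.
Then April (30), May (31), June (30): 30 + 31 + 30 = 91 days.
July 1–18, 2009: 18 days.
Residual: 112 days.
Total: 1938 days.
1938 mod 7 = 6, so 6 days after Sunday is Saturday.

Saturday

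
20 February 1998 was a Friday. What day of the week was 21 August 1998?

Friday

February 1998: 28 − 20 = 8 days remain (1998 is not a leap year, so February has 28 days).
Then March (31), April (30), May (31), June (30), July (31): 31 + 30 + 31 + 30 + 31 = 153 days.
August 1–21, 1998: 21 days.
Total: 8 + 153 + 21 = 182 days.
182 is a multiple of 7, so 21 August 1998 falls on the same weekday: Friday.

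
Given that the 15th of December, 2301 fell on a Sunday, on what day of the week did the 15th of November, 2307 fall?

Day-of-year of December 15, 2301: 349.
Day-of-year of November 15, 2307: 319.
2301 has 365 days, so 365 − 349 = 16 days remain in 2301.
Full years: 2302: 365; 2303: 365; 2304: 366; 2305: 365; 2306: 365. Sum = 1826.
Total: 16 + 1826 + 319 = 2161 days.
2161 mod 7 = 5, so 5 days after Sunday is Friday.

Friday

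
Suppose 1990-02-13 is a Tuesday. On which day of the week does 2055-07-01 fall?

From February 13, 1990 to February 13, 2055: 65 years, of which 16 contain a Feb 29 — 49×365 + 16×366 = 23741 days.
(2000 is a leap year (divisible by 400).)
February 2055: 28 − 13 = 15 days remain (2055 is not a leap year, so February has 28 days).
Then March (31), April (30), May (31), June (30): 31 + 30 + 31 + 30 = 122 days.
July 1, 2055: 1 day.
Residual: 138 days.
Total: 23879 days.
23879 mod 7 = 2, so 2 days after Tuesday is Thursday.

Thursday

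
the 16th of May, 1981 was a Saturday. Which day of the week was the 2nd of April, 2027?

Day-of-year of May 16, 1981: 136.
Day-of-year of April 2, 2027: 92.
1981 has 365 days, so 365 − 136 = 229 days remain in 1981.
Full years 1982–2026: 34 common + 11 leap = 34×365 + 11×366 = 16436 days.
Total: 229 + 16436 + 92 = 16757 days.
16757 mod 7 = 6, so 6 days after Saturday is Friday.

Friday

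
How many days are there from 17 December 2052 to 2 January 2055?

746

Day-of-year of December 17, 2052: 352.
Day-of-year of January 2, 2055: 2.
2052 has 366 days, so 366 − 352 = 14 days remain in 2052.
Full years: 2053: 365; 2054: 365. Sum = 730.
Total: 14 + 730 + 2 = 746 days.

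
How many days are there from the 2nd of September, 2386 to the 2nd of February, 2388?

Day-of-year of September 2, 2386: 245.
Day-of-year of February 2, 2388: 33.
2386 has 365 days, so 365 − 245 = 120 days remain in 2386.
Full years: 2387: 365. Sum = 365.
Total: 120 + 365 + 33 = 518 days.

518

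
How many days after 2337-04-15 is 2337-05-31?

46

April 2337: 30 − 15 = 15 days remain.
May 1–31, 2337: 31 days.
Total: 15 + 31 = 46 days.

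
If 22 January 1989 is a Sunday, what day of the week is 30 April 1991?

Day-of-year of January 22, 1989: 22.
Day-of-year of April 30, 1991: 120.
1989 has 365 days, so 365 − 22 = 343 days remain in 1989.
Full years: 1990: 365. Sum = 365.
Total: 343 + 365 + 120 = 828 days.
828 mod 7 = 2, so 2 days after Sunday is Tuesday.

Tuesday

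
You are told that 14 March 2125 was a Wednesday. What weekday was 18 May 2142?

Day-of-year of March 14, 2125: 73.
Day-of-year of May 18, 2142: 138.
2125 has 365 days, so 365 − 73 = 292 days remain in 2125.
Full years 2126–2141: 12 common + 4 leap = 12×365 + 4×366 = 5844 days.
Total: 292 + 5844 + 138 = 6274 days.
6274 mod 7 = 2, so 2 days after Wednesday is Friday.

Friday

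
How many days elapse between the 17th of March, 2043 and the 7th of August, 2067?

From March 17, 2043 to March 17, 2067: 24 years, of which 6 contain a Feb 29 — 18×365 + 6×366 = 8766 days.
March 2067: 31 − 17 = 14 days remain.
Then April (30), May (31), June (30), July (31): 30 + 31 + 30 + 31 = 122 days.
August 1–7, 2067: 7 days.
Residual: 143 days.
Total: 8909 days.

8909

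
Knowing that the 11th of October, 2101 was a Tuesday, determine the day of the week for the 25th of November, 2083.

Thursday

Count forward from the earlier date (November 25, 2083) to the later (October 11, 2101):
From November 25, 2083 to November 25, 2100: 17 years, of which 4 contain a Feb 29 — 13×365 + 4×366 = 6209 days.
(2100 is not a leap year (divisible by 100 but not 400).)
November 2100: 30 − 25 = 5 days remain.
Then 10 full months totalling 304 days.
October 1–11, 2101: 11 days.
Residual: 320 days.
Total: 6529 days.
6529 mod 7 = 5, so 5 days before Tuesday is Thursday.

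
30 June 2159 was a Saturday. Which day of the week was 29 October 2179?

Friday

Day-of-year of June 30, 2159: 181.
Day-of-year of October 29, 2179: 302.
2159 has 365 days, so 365 − 181 = 184 days remain in 2159.
Full years 2160–2178: 14 common + 5 leap = 14×365 + 5×366 = 6940 days.
Total: 184 + 6940 + 302 = 7426 days.
7426 mod 7 = 6, so 6 days after Saturday is Friday.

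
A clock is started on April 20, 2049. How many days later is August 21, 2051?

Day-of-year of April 20, 2049: 110.
Day-of-year of August 21, 2051: 233.
2049 has 365 days, so 365 − 110 = 255 days remain in 2049.
Full years: 2050: 365. Sum = 365.
Total: 255 + 365 + 233 = 853 days.

853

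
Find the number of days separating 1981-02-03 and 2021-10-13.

14862

From February 3, 1981 to February 3, 2021: 40 years, of which 10 contain a Feb 29 — 30×365 + 10×366 = 14610 days.
(2000 is a leap year (divisible by 400).)
February 2021: 28 − 3 = 25 days remain (2021 is not a leap year, so February has 28 days).
Then March (31), April (30), May (31), June (30), July (31), August (31), September (30): 31 + 30 + 31 + 30 + 31 + 31 + 30 = 214 days.
October 1–13, 2021: 13 days.
Residual: 252 days.
Total: 14862 days.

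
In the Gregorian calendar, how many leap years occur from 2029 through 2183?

37

Years divisible by 4: 2032, 2036, …, 2180 — 38 in all.
Of these, 2100 is divisible by 100 but not 400, so not leap.
Leap years: 38 − 1 = 37.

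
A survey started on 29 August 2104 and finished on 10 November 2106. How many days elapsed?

803

August 29, 2104 → August 29, 2105: 365 days.
August 29, 2105 → August 29, 2106: 365 days.
August 2106: 31 − 29 = 2 days remain.
Then September (30), October (31): 30 + 31 = 61 days.
November 1–10, 2106: 10 days.
Residual: 73 days.
Total: 803 days.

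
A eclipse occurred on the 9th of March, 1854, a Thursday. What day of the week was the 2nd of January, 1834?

Thursday

Count forward from the earlier date (January 2, 1834) to the later (March 9, 1854):
From January 2, 1834 to January 2, 1854: 20 years, of which 5 contain a Feb 29 — 15×365 + 5×366 = 7305 days.
January 1854: 31 − 2 = 29 days remain.
Then February 1854 (28): 28 days.
March 1–9, 1854: 9 days.
Residual: 66 days.
Total: 7371 days.
7371 is a multiple of 7, so the 2nd of January, 1834 falls on the same weekday: Thursday.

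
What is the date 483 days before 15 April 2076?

19 December 2074

Count 483 days before April 15, 2076:
Day-of-year of December 19, 2074: 353.
Day-of-year of April 15, 2076: 106.
2074 has 365 days, so 365 − 353 = 12 days remain in 2074.
Full years: 2075: 365. Sum = 365.
Total: 12 + 365 + 106 = 483 days.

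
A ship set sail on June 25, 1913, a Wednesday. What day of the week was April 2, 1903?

Thursday

Count forward from the earlier date (April 2, 1903) to the later (June 25, 1913):
From April 2, 1903 to April 2, 1913: 10 years, of which 3 contain a Feb 29 — 7×365 + 3×366 = 3653 days.
April 1913: 30 − 2 = 28 days remain.
Then May (31): 31 days.
June 1–25, 1913: 25 days.
Residual: 84 days.
Total: 3737 days.
3737 mod 7 = 6, so 6 days before Wednesday is Thursday.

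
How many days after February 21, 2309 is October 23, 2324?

5723

Day-of-year of February 21, 2309: 52.
Day-of-year of October 23, 2324: 297.
2309 has 365 days, so 365 − 52 = 313 days remain in 2309.
Full years 2310–2323: 11 common + 3 leap = 11×365 + 3×366 = 5113 days.
Total: 313 + 5113 + 297 = 5723 days.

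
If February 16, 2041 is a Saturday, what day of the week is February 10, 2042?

February 2041: 28 − 16 = 12 days remain (2041 is not a leap year, so February has 28 days).
Then 11 full months totalling 337 days.
February 1–10, 2042: 10 days (2042 is not a leap year).
Residual: 359 days.
Total: 359 days.
359 mod 7 = 2, so 2 days after Saturday is Monday.

Monday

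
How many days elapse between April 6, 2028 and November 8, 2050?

8251

Day-of-year of April 6, 2028: 97.
Day-of-year of November 8, 2050: 312.
2028 has 366 days, so 366 − 97 = 269 days remain in 2028.
Full years 2029–2049: 16 common + 5 leap = 16×365 + 5×366 = 7670 days.
Total: 269 + 7670 + 312 = 8251 days.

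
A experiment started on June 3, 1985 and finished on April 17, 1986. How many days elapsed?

June 1985: 30 − 3 = 27 days remain.
Then 9 full months totalling 274 days.
April 1–17, 1986: 17 days.
Residual: 318 days.
Total: 318 days.

318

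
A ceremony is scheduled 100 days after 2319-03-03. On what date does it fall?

2319-06-11

Count 100 days after March 3, 2319:
March 2319: 31 − 3 = 28 days remain.
Then April (30), May (31): 30 + 31 = 61 days.
June 1–11, 2319: 11 days.
Total: 28 + 61 + 11 = 100 days.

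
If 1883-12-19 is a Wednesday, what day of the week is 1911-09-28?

Thursday

From December 19, 1883 to December 19, 1910: 27 years, of which 6 contain a Feb 29 — 21×365 + 6×366 = 9861 days.
(1900 is not a leap year (divisible by 100 but not 400).)
December 1910: 31 − 19 = 12 days remain.
Then January (31), February 1911 (28), March (31), April (30), May (31), June (30), July (31), August (31): 31 + 28 + 31 + 30 + 31 + 30 + 31 + 31 = 243 days.
September 1–28, 1911: 28 days.
Residual: 283 days.
Total: 10144 days.
10144 mod 7 = 1, so 1 day after Wednesday is Thursday.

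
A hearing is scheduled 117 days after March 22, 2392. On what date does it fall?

July 17, 2392

Count 117 days after March 22, 2392:
March 2392: 31 − 22 = 9 days remain.
Then April (30), May (31), June (30): 30 + 31 + 30 = 91 days.
July 1–17, 2392: 17 days.
Total: 9 + 91 + 17 = 117 days.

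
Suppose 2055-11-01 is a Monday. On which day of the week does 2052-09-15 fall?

Sunday

Count forward from the earlier date (September 15, 2052) to the later (November 1, 2055):
Day-of-year of September 15, 2052: 259.
Day-of-year of November 1, 2055: 305.
2052 has 366 days, so 366 − 259 = 107 days remain in 2052.
Full years: 2053: 365; 2054: 365. Sum = 730.
Total: 107 + 730 + 305 = 1142 days.
1142 mod 7 = 1, so 1 day before Monday is Sunday.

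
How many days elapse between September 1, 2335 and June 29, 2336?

302

September 2335: 30 − 1 = 29 days remain.
Then October (31), November (30), December (31), January (31), February 2336 (29), March (31), April (30), May (31): 31 + 30 + 31 + 31 + 29 + 31 + 30 + 31 = 244 days.
June 1–29, 2336: 29 days.
Total: 29 + 244 + 29 = 302 days.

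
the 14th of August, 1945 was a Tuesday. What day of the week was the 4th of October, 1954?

Monday

From August 14, 1945 to August 14, 1954: 9 years, of which 2 contain a Feb 29 — 7×365 + 2×366 = 3287 days.
August 1954: 31 − 14 = 17 days remain.
Then September (30): 30 days.
October 1–4, 1954: 4 days.
Residual: 51 days.
Total: 3338 days.
3338 mod 7 = 6, so 6 days after Tuesday is Monday.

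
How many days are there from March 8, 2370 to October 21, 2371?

592

Day-of-year of March 8, 2370: 67.
Day-of-year of October 21, 2371: 294.
2370 has 365 days, so 365 − 67 = 298 days remain in 2370.
Total: 298 + 294 = 592 days.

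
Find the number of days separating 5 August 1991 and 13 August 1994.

1104

Day-of-year of August 5, 1991: 217.
Day-of-year of August 13, 1994: 225.
1991 has 365 days, so 365 − 217 = 148 days remain in 1991.
Full years: 1992: 366; 1993: 365. Sum = 731.
Total: 148 + 731 + 225 = 1104 days.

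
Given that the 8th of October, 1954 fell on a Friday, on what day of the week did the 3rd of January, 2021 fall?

Sunday

Day-of-year of October 8, 1954: 281.
Day-of-year of January 3, 2021: 3.
1954 has 365 days, so 365 − 281 = 84 days remain in 1954.
Full years 1955–2020: 49 common + 17 leap = 49×365 + 17×366 = 24107 days.
Total: 84 + 24107 + 3 = 24194 days.
24194 mod 7 = 2, so 2 days after Friday is Sunday.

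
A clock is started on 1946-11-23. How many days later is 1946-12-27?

34

November 1946: 30 − 23 = 7 days remain.
December 1–27, 1946: 27 days.
Total: 7 + 27 = 34 days.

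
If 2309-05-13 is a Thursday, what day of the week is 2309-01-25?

Monday

Count forward from the earlier date (January 25, 2309) to the later (May 13, 2309):
January 2309: 31 − 25 = 6 days remain.
Then February 2309 (28), March (31), April (30): 28 + 31 + 30 = 89 days.
May 1–13, 2309: 13 days.
Total: 6 + 89 + 13 = 108 days.
108 mod 7 = 3, so 3 days before Thursday is Monday.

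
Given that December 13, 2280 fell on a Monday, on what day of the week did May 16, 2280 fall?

Sunday

Count forward from the earlier date (May 16, 2280) to the later (December 13, 2280):
May 2280: 31 − 16 = 15 days remain.
Then June (30), July (31), August (31), September (30), October (31), November (30): 30 + 31 + 31 + 30 + 31 + 30 = 183 days.
December 1–13, 2280: 13 days.
Total: 15 + 183 + 13 = 211 days.
211 mod 7 = 1, so 1 day before Monday is Sunday.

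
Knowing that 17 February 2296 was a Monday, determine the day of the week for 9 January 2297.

February 2296: 29 − 17 = 12 days remain (2296 is a leap year, so February has 29 days).
Then 10 full months totalling 306 days.
January 1–9, 2297: 9 days.
Total: 12 + 306 + 9 = 327 days.
327 mod 7 = 5, so 5 days after Monday is Saturday.

Saturday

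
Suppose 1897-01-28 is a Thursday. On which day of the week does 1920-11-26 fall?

Day-of-year of January 28, 1897: 28.
Day-of-year of November 26, 1920: 331.
1897 has 365 days, so 365 − 28 = 337 days remain in 1897.
Full years 1898–1919: 18 common + 4 leap = 18×365 + 4×366 = 8034 days.
Total: 337 + 8034 + 331 = 8702 days.
8702 mod 7 = 1, so 1 day after Thursday is Friday.

Friday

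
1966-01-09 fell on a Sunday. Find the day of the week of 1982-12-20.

Monday

Day-of-year of January 9, 1966: 9.
Day-of-year of December 20, 1982: 354.
1966 has 365 days, so 365 − 9 = 356 days remain in 1966.
Full years 1967–1981: 11 common + 4 leap = 11×365 + 4×366 = 5479 days.
Total: 356 + 5479 + 354 = 6189 days.
6189 mod 7 = 1, so 1 day after Sunday is Monday.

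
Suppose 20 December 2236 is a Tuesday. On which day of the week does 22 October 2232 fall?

Monday

Count forward from the earlier date (October 22, 2232) to the later (December 20, 2236):
Day-of-year of October 22, 2232: 296.
Day-of-year of December 20, 2236: 355.
2232 has 366 days, so 366 − 296 = 70 days remain in 2232.
Full years: 2233: 365; 2234: 365; 2235: 365. Sum = 1095.
Total: 70 + 1095 + 355 = 1520 days.
1520 mod 7 = 1, so 1 day before Tuesday is Monday.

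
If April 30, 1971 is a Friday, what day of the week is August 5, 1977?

Day-of-year of April 30, 1971: 120.
Day-of-year of August 5, 1977: 217.
1971 has 365 days, so 365 − 120 = 245 days remain in 1971.
Full years: 1972: 366; 1973: 365; 1974: 365; 1975: 365; 1976: 366. Sum = 1827.
Total: 245 + 1827 + 217 = 2289 days.
2289 is a multiple of 7, so August 5, 1977 falls on the same weekday: Friday.

Friday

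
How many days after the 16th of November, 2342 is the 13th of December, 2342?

November 2342: 30 − 16 = 14 days remain.
December 1–13, 2342: 13 days.
Total: 14 + 13 = 27 days.

27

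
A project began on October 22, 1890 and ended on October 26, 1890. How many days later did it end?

Within October 1890: 26 − 22 = 4 days.

4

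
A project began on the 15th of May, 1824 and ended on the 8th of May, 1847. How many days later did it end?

Day-of-year of May 15, 1824: 136.
Day-of-year of May 8, 1847: 128.
1824 has 366 days, so 366 − 136 = 230 days remain in 1824.
Full years 1825–1846: 17 common + 5 leap = 17×365 + 5×366 = 8035 days.
Total: 230 + 8035 + 128 = 8393 days.

8393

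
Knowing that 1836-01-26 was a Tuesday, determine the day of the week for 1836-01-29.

Friday

Within January 1836: 29 − 26 = 3 days.
3 mod 7 = 3, so 3 days after Tuesday is Friday.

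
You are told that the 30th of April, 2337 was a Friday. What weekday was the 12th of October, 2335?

Count forward from the earlier date (October 12, 2335) to the later (April 30, 2337):
October 2335: 31 − 12 = 19 days remain.
Then 17 full months totalling 517 days.
April 1–30, 2337: 30 days.
Total: 19 + 517 + 30 = 566 days.
566 mod 7 = 6, so 6 days before Friday is Saturday.

Saturday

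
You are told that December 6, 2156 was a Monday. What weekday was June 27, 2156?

Count forward from the earlier date (June 27, 2156) to the later (December 6, 2156):
June 2156: 30 − 27 = 3 days remain.
Then July (31), August (31), September (30), October (31), November (30): 31 + 31 + 30 + 31 + 30 = 153 days.
December 1–6, 2156: 6 days.
Total: 3 + 153 + 6 = 162 days.
162 mod 7 = 1, so 1 day before Monday is Sunday.

Sunday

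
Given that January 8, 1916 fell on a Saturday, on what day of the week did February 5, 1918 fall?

Day-of-year of January 8, 1916: 8.
Day-of-year of February 5, 1918: 36.
1916 has 366 days, so 366 − 8 = 358 days remain in 1916.
Full years: 1917: 365. Sum = 365.
Total: 358 + 365 + 36 = 759 days.
759 mod 7 = 3, so 3 days after Saturday is Tuesday.

Tuesday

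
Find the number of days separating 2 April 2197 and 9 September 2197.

April 2197: 30 − 2 = 28 days remain.
Then May (31), June (30), July (31), August (31): 31 + 30 + 31 + 31 = 123 days.
September 1–9, 2197: 9 days.
Total: 28 + 123 + 9 = 160 days.

160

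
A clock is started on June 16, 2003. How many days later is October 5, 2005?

842

June 16, 2003 → June 16, 2004: 366 days (2004 is a leap year).
June 16, 2004 → June 16, 2005: 365 days.
June 2005: 30 − 16 = 14 days remain.
Then July (31), August (31), September (30): 31 + 31 + 30 = 92 days.
October 1–5, 2005: 5 days.
Residual: 111 days.
Total: 842 days.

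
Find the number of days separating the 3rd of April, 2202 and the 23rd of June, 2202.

81

April 2202: 30 − 3 = 27 days remain.
Then May (31): 31 days.
June 1–23, 2202: 23 days.
Total: 27 + 31 + 23 = 81 days.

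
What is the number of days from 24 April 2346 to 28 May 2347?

399

Day-of-year of April 24, 2346: 114.
Day-of-year of May 28, 2347: 148.
2346 has 365 days, so 365 − 114 = 251 days remain in 2346.
Total: 251 + 148 = 399 days.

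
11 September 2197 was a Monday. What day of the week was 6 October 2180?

Count forward from the earlier date (October 6, 2180) to the later (September 11, 2197):
From October 6, 2180 to October 6, 2196: 16 years, of which 4 contain a Feb 29 — 12×365 + 4×366 = 5844 days.
October 2196: 31 − 6 = 25 days remain.
Then 10 full months totalling 304 days.
September 1–11, 2197: 11 days.
Residual: 340 days.
Total: 6184 days.
6184 mod 7 = 3, so 3 days before Monday is Friday.

Friday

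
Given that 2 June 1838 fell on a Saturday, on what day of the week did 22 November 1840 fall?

Sunday

Day-of-year of June 2, 1838: 153.
Day-of-year of November 22, 1840: 327.
1838 has 365 days, so 365 − 153 = 212 days remain in 1838.
Full years: 1839: 365. Sum = 365.
Total: 212 + 365 + 327 = 904 days.
904 mod 7 = 1, so 1 day after Saturday is Sunday.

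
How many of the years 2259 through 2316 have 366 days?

Years divisible by 4: 2260, 2264, …, 2316 — 15 in all.
Of these, 2300 is divisible by 100 but not 400, so not leap.
Leap years: 15 − 1 = 14.

14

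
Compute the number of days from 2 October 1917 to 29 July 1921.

1396

October 2, 1917 → October 2, 1918: 365 days.
October 2, 1918 → October 2, 1919: 365 days.
October 2, 1919 → October 2, 1920: 366 days (1920 is a leap year).
October 1920: 31 − 2 = 29 days remain.
Then November (30), December (31), January (31), February 1921 (28), March (31), April (30), May (31), June (30): 30 + 31 + 31 + 28 + 31 + 30 + 31 + 30 = 242 days.
July 1–29, 1921: 29 days.
Residual: 300 days.
Total: 1396 days.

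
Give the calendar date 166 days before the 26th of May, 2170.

the 11th of December, 2169

Count 166 days before May 26, 2170:
December 2169: 31 − 11 = 20 days remain.
Then January (31), February 2170 (28), March (31), April (30): 31 + 28 + 31 + 30 = 120 days.
May 1–26, 2170: 26 days.
Residual: 166 days.
Total: 166 days.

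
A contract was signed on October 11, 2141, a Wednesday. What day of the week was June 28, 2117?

Count forward from the earlier date (June 28, 2117) to the later (October 11, 2141):
Day-of-year of June 28, 2117: 179.
Day-of-year of October 11, 2141: 284.
2117 has 365 days, so 365 − 179 = 186 days remain in 2117.
Full years 2118–2140: 17 common + 6 leap = 17×365 + 6×366 = 8401 days.
Total: 186 + 8401 + 284 = 8871 days.
8871 mod 7 = 2, so 2 days before Wednesday is Monday.

Monday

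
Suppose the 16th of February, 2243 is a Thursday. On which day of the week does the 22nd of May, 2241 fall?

Saturday

Count forward from the earlier date (May 22, 2241) to the later (February 16, 2243):
Day-of-year of May 22, 2241: 142.
Day-of-year of February 16, 2243: 47.
2241 has 365 days, so 365 − 142 = 223 days remain in 2241.
Full years: 2242: 365. Sum = 365.
Total: 223 + 365 + 47 = 635 days.
635 mod 7 = 5, so 5 days before Thursday is Saturday.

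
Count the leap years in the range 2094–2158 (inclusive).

Years divisible by 4: 2096, 2100, …, 2156 — 16 in all.
Of these, 2100 is divisible by 100 but not 400, so not leap.
Leap years: 16 − 1 = 15.

15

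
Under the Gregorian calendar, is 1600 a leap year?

Yes

1600 is a leap year (divisible by 400).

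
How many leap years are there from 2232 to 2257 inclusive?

7

Years divisible by 4 in [2232, 2257]: 2232, 2236, 2240, 2244, 2248, 2252, 2256.
No century exceptions apply. Count: 7.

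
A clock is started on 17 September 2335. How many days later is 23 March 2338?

918

September 17, 2335 → September 17, 2336: 366 days (2336 is a leap year).
September 17, 2336 → September 17, 2337: 365 days.
September 2337: 30 − 17 = 13 days remain.
Then October (31), November (30), December (31), January (31), February 2338 (28): 31 + 30 + 31 + 31 + 28 = 151 days.
March 1–23, 2338: 23 days.
Residual: 187 days.
Total: 918 days.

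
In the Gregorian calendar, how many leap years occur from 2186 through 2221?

8

Years divisible by 4 in [2186, 2221]: 2188, 2192, 2196, 2200, 2204, 2208, 2212, 2216, 2220.
Of these, 2200 is divisible by 100 but not 400, so not leap.
Leap years: 9 − 1 = 8.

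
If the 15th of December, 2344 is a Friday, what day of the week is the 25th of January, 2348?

Sunday

Day-of-year of December 15, 2344: 350.
Day-of-year of January 25, 2348: 25.
2344 has 366 days, so 366 − 350 = 16 days remain in 2344.
Full years: 2345: 365; 2346: 365; 2347: 365. Sum = 1095.
Total: 16 + 1095 + 25 = 1136 days.
1136 mod 7 = 2, so 2 days after Friday is Sunday.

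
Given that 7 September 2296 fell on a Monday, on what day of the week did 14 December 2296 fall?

Monday

September 2296: 30 − 7 = 23 days remain.
Then October (31), November (30): 31 + 30 = 61 days.
December 1–14, 2296: 14 days.
Total: 23 + 61 + 14 = 98 days.
98 is a multiple of 7, so 14 December 2296 falls on the same weekday: Monday.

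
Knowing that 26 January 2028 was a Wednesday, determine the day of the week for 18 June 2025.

Count forward from the earlier date (June 18, 2025) to the later (January 26, 2028):
June 18, 2025 → June 18, 2026: 365 days.
June 18, 2026 → June 18, 2027: 365 days.
June 2027: 30 − 18 = 12 days remain.
Then July (31), August (31), September (30), October (31), November (30), December (31): 31 + 31 + 30 + 31 + 30 + 31 = 184 days.
January 1–26, 2028: 26 days.
Residual: 222 days.
Total: 952 days.
952 is a multiple of 7, so 18 June 2025 falls on the same weekday: Wednesday.

Wednesday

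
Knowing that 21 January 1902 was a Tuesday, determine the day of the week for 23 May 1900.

Count forward from the earlier date (May 23, 1900) to the later (January 21, 1902):
Day-of-year of May 23, 1900: 143.
Day-of-year of January 21, 1902: 21.
1900 has 365 days, so 365 − 143 = 222 days remain in 1900.
Full years: 1901: 365. Sum = 365.
Total: 222 + 365 + 21 = 608 days.
608 mod 7 = 6, so 6 days before Tuesday is Wednesday.

Wednesday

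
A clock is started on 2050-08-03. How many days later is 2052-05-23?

659

August 3, 2050 → August 3, 2051: 365 days.
August 2051: 31 − 3 = 28 days remain.
Then September (30), October (31), November (30), December (31), January (31), February 2052 (29), March (31), April (30): 30 + 31 + 30 + 31 + 31 + 29 + 31 + 30 = 243 days.
May 1–23, 2052: 23 days.
Residual: 294 days.
Total: 659 days.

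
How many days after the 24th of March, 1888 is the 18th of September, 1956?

From March 24, 1888 to March 24, 1956: 68 years, of which 16 contain a Feb 29 — 52×365 + 16×366 = 24836 days.
(1900 is not a leap year (divisible by 100 but not 400).)
March 1956: 31 − 24 = 7 days remain.
Then April (30), May (31), June (30), July (31), August (31): 30 + 31 + 30 + 31 + 31 = 153 days.
September 1–18, 1956: 18 days.
Residual: 178 days.
Total: 25014 days.

25014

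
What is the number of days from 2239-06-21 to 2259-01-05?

7138

From June 21, 2239 to June 21, 2258: 19 years, of which 5 contain a Feb 29 — 14×365 + 5×366 = 6940 days.
June 2258: 30 − 21 = 9 days remain.
Then July (31), August (31), September (30), October (31), November (30), December (31): 31 + 31 + 30 + 31 + 30 + 31 = 184 days.
January 1–5, 2259: 5 days.
Residual: 198 days.
Total: 7138 days.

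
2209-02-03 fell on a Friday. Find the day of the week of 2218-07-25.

Saturday

Day-of-year of February 3, 2209: 34.
Day-of-year of July 25, 2218: 206.
2209 has 365 days, so 365 − 34 = 331 days remain in 2209.
Full years 2210–2217: 6 common + 2 leap = 6×365 + 2×366 = 2922 days.
Total: 331 + 2922 + 206 = 3459 days.
3459 mod 7 = 1, so 1 day after Friday is Saturday.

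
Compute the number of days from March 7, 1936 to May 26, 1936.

March 1936: 31 − 7 = 24 days remain.
Then April (30): 30 days.
May 1–26, 1936: 26 days.
Total: 24 + 30 + 26 = 80 days.

80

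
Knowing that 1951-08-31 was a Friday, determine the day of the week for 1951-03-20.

Tuesday

Count forward from the earlier date (March 20, 1951) to the later (August 31, 1951):
March 1951: 31 − 20 = 11 days remain.
Then April (30), May (31), June (30), July (31): 30 + 31 + 30 + 31 = 122 days.
August 1–31, 1951: 31 days.
Total: 11 + 122 + 31 = 164 days.
164 mod 7 = 3, so 3 days before Friday is Tuesday.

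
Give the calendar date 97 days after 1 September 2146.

7 December 2146

Count 97 days after September 1, 2146:
September 2146: 30 − 1 = 29 days remain.
Then October (31), November (30): 31 + 30 = 61 days.
December 1–7, 2146: 7 days.
Total: 29 + 61 + 7 = 97 days.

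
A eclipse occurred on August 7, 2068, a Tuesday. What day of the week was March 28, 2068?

Wednesday

Count forward from the earlier date (March 28, 2068) to the later (August 7, 2068):
March 2068: 31 − 28 = 3 days remain.
Then April (30), May (31), June (30), July (31): 30 + 31 + 30 + 31 = 122 days.
August 1–7, 2068: 7 days.
Total: 3 + 122 + 7 = 132 days.
132 mod 7 = 6, so 6 days before Tuesday is Wednesday.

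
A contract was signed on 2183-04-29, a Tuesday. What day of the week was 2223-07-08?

Day-of-year of April 29, 2183: 119.
Day-of-year of July 8, 2223: 189.
2183 has 365 days, so 365 − 119 = 246 days remain in 2183.
Full years 2184–2222: 30 common + 9 leap = 30×365 + 9×366 = 14244 days.
Total: 246 + 14244 + 189 = 14679 days.
14679 is a multiple of 7, so 2223-07-08 falls on the same weekday: Tuesday.

Tuesday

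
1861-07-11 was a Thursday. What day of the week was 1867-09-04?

July 11, 1861 → July 11, 1862: 365 days.
July 11, 1862 → July 11, 1863: 365 days.
July 11, 1863 → July 11, 1864: 366 days (1864 is a leap year).
July 11, 1864 → July 11, 1865: 365 days.
July 11, 1865 → July 11, 1866: 365 days.
July 11, 1866 → July 11, 1867: 365 days.
July 1867: 31 − 11 = 20 days remain.
Then August (31): 31 days.
September 1–4, 1867: 4 days.
Residual: 55 days.
Total: 2246 days.
2246 mod 7 = 6, so 6 days after Thursday is Wednesday.

Wednesday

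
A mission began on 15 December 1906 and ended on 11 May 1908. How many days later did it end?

Day-of-year of December 15, 1906: 349.
Day-of-year of May 11, 1908: 132.
1906 has 365 days, so 365 − 349 = 16 days remain in 1906.
Full years: 1907: 365. Sum = 365.
Total: 16 + 365 + 132 = 513 days.

513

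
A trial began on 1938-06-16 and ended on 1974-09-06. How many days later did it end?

13231

Day-of-year of June 16, 1938: 167.
Day-of-year of September 6, 1974: 249.
1938 has 365 days, so 365 − 167 = 198 days remain in 1938.
Full years 1939–1973: 26 common + 9 leap = 26×365 + 9×366 = 12784 days.
Total: 198 + 12784 + 249 = 13231 days.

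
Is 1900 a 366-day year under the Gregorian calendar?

1900 is not a leap year (divisible by 100 but not 400).

No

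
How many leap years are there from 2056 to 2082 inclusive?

7

Years divisible by 4 in [2056, 2082]: 2056, 2060, 2064, 2068, 2072, 2076, 2080.
No century exceptions apply. Count: 7.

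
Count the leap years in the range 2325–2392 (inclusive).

Years divisible by 4: 2328, 2332, …, 2392 — 17 in all.
No century exceptions apply. Count: 17.

17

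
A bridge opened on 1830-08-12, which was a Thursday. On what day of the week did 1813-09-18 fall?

Saturday

Count forward from the earlier date (September 18, 1813) to the later (August 12, 1830):
From September 18, 1813 to September 18, 1829: 16 years, of which 4 contain a Feb 29 — 12×365 + 4×366 = 5844 days.
September 1829: 30 − 18 = 12 days remain.
Then 10 full months totalling 304 days.
August 1–12, 1830: 12 days.
Residual: 328 days.
Total: 6172 days.
6172 mod 7 = 5, so 5 days before Thursday is Saturday.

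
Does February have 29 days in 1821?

No

1821 is not a leap year.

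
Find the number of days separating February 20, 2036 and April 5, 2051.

5523

Day-of-year of February 20, 2036: 51.
Day-of-year of April 5, 2051: 95.
2036 has 366 days, so 366 − 51 = 315 days remain in 2036.
Full years 2037–2050: 11 common + 3 leap = 11×365 + 3×366 = 5113 days.
Total: 315 + 5113 + 95 = 5523 days.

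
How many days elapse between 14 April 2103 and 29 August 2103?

137

April 2103: 30 − 14 = 16 days remain.
Then May (31), June (30), July (31): 31 + 30 + 31 = 92 days.
August 1–29, 2103: 29 days.
Total: 16 + 92 + 29 = 137 days.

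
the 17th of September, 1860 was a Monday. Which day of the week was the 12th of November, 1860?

Monday

September 1860: 30 − 17 = 13 days remain.
Then October (31): 31 days.
November 1–12, 1860: 12 days.
Total: 13 + 31 + 12 = 56 days.
56 is a multiple of 7, so the 12th of November, 1860 falls on the same weekday: Monday.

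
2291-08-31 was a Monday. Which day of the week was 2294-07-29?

Sunday

August 31, 2291 → August 31, 2292: 366 days (2292 is a leap year).
August 31, 2292 → August 31, 2293: 365 days.
August 2293: 31 − 31 = 0 days remain.
Then 10 full months totalling 303 days.
July 1–29, 2294: 29 days.
Residual: 332 days.
Total: 1063 days.
1063 mod 7 = 6, so 6 days after Monday is Sunday.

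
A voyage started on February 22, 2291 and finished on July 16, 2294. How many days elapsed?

1240

Day-of-year of February 22, 2291: 53.
Day-of-year of July 16, 2294: 197.
2291 has 365 days, so 365 − 53 = 312 days remain in 2291.
Full years: 2292: 366; 2293: 365. Sum = 731.
Total: 312 + 731 + 197 = 1240 days.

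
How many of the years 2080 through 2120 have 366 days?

Years divisible by 4 in [2080, 2120]: 2080, 2084, 2088, 2092, 2096, 2100, 2104, 2108, 2112, 2116, 2120.
Of these, 2100 is divisible by 100 but not 400, so not leap.
Leap years: 11 − 1 = 10.

10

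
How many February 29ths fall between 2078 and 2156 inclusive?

19

Years divisible by 4: 2080, 2084, …, 2156 — 20 in all.
Of these, 2100 is divisible by 100 but not 400, so not leap.
Leap years: 20 − 1 = 19.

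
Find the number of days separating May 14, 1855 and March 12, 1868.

Day-of-year of May 14, 1855: 134.
Day-of-year of March 12, 1868: 72.
1855 has 365 days, so 365 − 134 = 231 days remain in 1855.
Full years 1856–1867: 9 common + 3 leap = 9×365 + 3×366 = 4383 days.
Total: 231 + 4383 + 72 = 4686 days.

4686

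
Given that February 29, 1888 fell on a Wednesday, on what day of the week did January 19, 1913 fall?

Day-of-year of February 29, 1888: 60.
Day-of-year of January 19, 1913: 19.
1888 has 366 days, so 366 − 60 = 306 days remain in 1888.
Full years 1889–1912: 19 common + 5 leap = 19×365 + 5×366 = 8765 days.
Total: 306 + 8765 + 19 = 9090 days.
9090 mod 7 = 4, so 4 days after Wednesday is Sunday.

Sunday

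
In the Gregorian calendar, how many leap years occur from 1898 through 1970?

Years divisible by 4: 1900, 1904, …, 1968 — 18 in all.
Of these, 1900 is divisible by 100 but not 400, so not leap.
Leap years: 18 − 1 = 17.

17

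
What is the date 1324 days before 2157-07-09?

2153-11-23

Count 1324 days before July 9, 2157:
Day-of-year of November 23, 2153: 327.
Day-of-year of July 9, 2157: 190.
2153 has 365 days, so 365 − 327 = 38 days remain in 2153.
Full years: 2154: 365; 2155: 365; 2156: 366. Sum = 1096.
Total: 38 + 1096 + 190 = 1324 days.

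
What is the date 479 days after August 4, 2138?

November 26, 2139

Count 479 days after August 4, 2138:
August 4, 2138 → August 4, 2139: 365 days.
August 2139: 31 − 4 = 27 days remain.
Then September (30), October (31): 30 + 31 = 61 days.
November 1–26, 2139: 26 days.
Residual: 114 days.
Total: 479 days.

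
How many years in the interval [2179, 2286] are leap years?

Years divisible by 4: 2180, 2184, …, 2284 — 27 in all.
Of these, 2200 is divisible by 100 but not 400, so not leap.
Leap years: 27 − 1 = 26.

26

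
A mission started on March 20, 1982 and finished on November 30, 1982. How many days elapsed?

March 1982: 31 − 20 = 11 days remain.
Then April (30), May (31), June (30), July (31), August (31), September (30), October (31): 30 + 31 + 30 + 31 + 31 + 30 + 31 = 214 days.
November 1–30, 1982: 30 days.
Total: 11 + 214 + 30 = 255 days.

255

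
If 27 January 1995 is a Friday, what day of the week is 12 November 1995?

January 1995: 31 − 27 = 4 days remain.
Then 9 full months totalling 273 days.
November 1–12, 1995: 12 days.
Total: 4 + 273 + 12 = 289 days.
289 mod 7 = 2, so 2 days after Friday is Sunday.

Sunday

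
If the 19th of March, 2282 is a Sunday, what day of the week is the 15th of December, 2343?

From March 19, 2282 to March 19, 2343: 61 years, of which 14 contain a Feb 29 — 47×365 + 14×366 = 22279 days.
(2300 is not a leap year (divisible by 100 but not 400).)
March 2343: 31 − 19 = 12 days remain.
Then April (30), May (31), June (30), July (31), August (31), September (30), October (31), November (30): 30 + 31 + 30 + 31 + 31 + 30 + 31 + 30 = 244 days.
December 1–15, 2343: 15 days.
Residual: 271 days.
Total: 22550 days.
22550 mod 7 = 3, so 3 days after Sunday is Wednesday.

Wednesday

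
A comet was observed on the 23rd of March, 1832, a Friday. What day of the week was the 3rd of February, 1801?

Count forward from the earlier date (February 3, 1801) to the later (March 23, 1832):
From February 3, 1801 to February 3, 1832: 31 years, of which 7 contain a Feb 29 — 24×365 + 7×366 = 11322 days.
February 1832: 29 − 3 = 26 days remain (1832 is a leap year, so February has 29 days).
March 1–23, 1832: 23 days.
Residual: 49 days.
Total: 11371 days.
11371 mod 7 = 3, so 3 days before Friday is Tuesday.

Tuesday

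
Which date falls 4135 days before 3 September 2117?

9 May 2106

Count 4135 days before September 3, 2117:
From May 9, 2106 to May 9, 2117: 11 years, of which 3 contain a Feb 29 — 8×365 + 3×366 = 4018 days.
May 2117: 31 − 9 = 22 days remain.
Then June (30), July (31), August (31): 30 + 31 + 31 = 92 days.
September 1–3, 2117: 3 days.
Residual: 117 days.
Total: 4135 days.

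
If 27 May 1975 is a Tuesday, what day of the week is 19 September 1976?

Sunday

May 27, 1975 → May 27, 1976: 366 days (1976 is a leap year).
May 1976: 31 − 27 = 4 days remain.
Then June (30), July (31), August (31): 30 + 31 + 31 = 92 days.
September 1–19, 1976: 19 days.
Residual: 115 days.
Total: 481 days.
481 mod 7 = 5, so 5 days after Tuesday is Sunday.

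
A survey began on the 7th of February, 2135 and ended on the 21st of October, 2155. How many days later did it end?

Day-of-year of February 7, 2135: 38.
Day-of-year of October 21, 2155: 294.
2135 has 365 days, so 365 − 38 = 327 days remain in 2135.
Full years 2136–2154: 14 common + 5 leap = 14×365 + 5×366 = 6940 days.
Total: 327 + 6940 + 294 = 7561 days.

7561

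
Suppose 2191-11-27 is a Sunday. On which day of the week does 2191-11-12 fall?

Count forward from the earlier date (November 12, 2191) to the later (November 27, 2191):
Within November 2191: 27 − 12 = 15 days.
15 mod 7 = 1, so 1 day before Sunday is Saturday.

Saturday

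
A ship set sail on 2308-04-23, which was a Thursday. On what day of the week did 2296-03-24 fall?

Tuesday

Count forward from the earlier date (March 24, 2296) to the later (April 23, 2308):
From March 24, 2296 to March 24, 2308: 12 years, of which 2 contain a Feb 29 — 10×365 + 2×366 = 4382 days.
(2300 is not a leap year (divisible by 100 but not 400).)
March 2308: 31 − 24 = 7 days remain.
April 1–23, 2308: 23 days.
Residual: 30 days.
Total: 4412 days.
4412 mod 7 = 2, so 2 days before Thursday is Tuesday.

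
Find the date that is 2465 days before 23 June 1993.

23 September 1986

Count 2465 days before June 23, 1993:
September 23, 1986 → September 23, 1987: 365 days.
September 23, 1987 → September 23, 1988: 366 days (1988 is a leap year).
September 23, 1988 → September 23, 1989: 365 days.
September 23, 1989 → September 23, 1990: 365 days.
September 23, 1990 → September 23, 1991: 365 days.
September 23, 1991 → September 23, 1992: 366 days (1992 is a leap year).
September 1992: 30 − 23 = 7 days remain.
Then October (31), November (30), December (31), January (31), February 1993 (28), March (31), April (30), May (31): 31 + 30 + 31 + 31 + 28 + 31 + 30 + 31 = 243 days.
June 1–23, 1993: 23 days.
Residual: 273 days.
Total: 2465 days.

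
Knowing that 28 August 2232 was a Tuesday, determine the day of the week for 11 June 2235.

Day-of-year of August 28, 2232: 241.
Day-of-year of June 11, 2235: 162.
2232 has 366 days, so 366 − 241 = 125 days remain in 2232.
Full years: 2233: 365; 2234: 365. Sum = 730.
Total: 125 + 730 + 162 = 1017 days.
1017 mod 7 = 2, so 2 days after Tuesday is Thursday.

Thursday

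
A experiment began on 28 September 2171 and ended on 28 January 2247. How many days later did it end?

Day-of-year of September 28, 2171: 271.
Day-of-year of January 28, 2247: 28.
2171 has 365 days, so 365 − 271 = 94 days remain in 2171.
Full years 2172–2246: 57 common + 18 leap = 57×365 + 18×366 = 27393 days.
Total: 94 + 27393 + 28 = 27515 days.

27515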